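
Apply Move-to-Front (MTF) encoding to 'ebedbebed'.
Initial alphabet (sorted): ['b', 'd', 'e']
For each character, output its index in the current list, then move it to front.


MTF encoding:
'e': index 2 in ['b', 'd', 'e'] -> ['e', 'b', 'd']
'b': index 1 in ['e', 'b', 'd'] -> ['b', 'e', 'd']
'e': index 1 in ['b', 'e', 'd'] -> ['e', 'b', 'd']
'd': index 2 in ['e', 'b', 'd'] -> ['d', 'e', 'b']
'b': index 2 in ['d', 'e', 'b'] -> ['b', 'd', 'e']
'e': index 2 in ['b', 'd', 'e'] -> ['e', 'b', 'd']
'b': index 1 in ['e', 'b', 'd'] -> ['b', 'e', 'd']
'e': index 1 in ['b', 'e', 'd'] -> ['e', 'b', 'd']
'd': index 2 in ['e', 'b', 'd'] -> ['d', 'e', 'b']


Output: [2, 1, 1, 2, 2, 2, 1, 1, 2]


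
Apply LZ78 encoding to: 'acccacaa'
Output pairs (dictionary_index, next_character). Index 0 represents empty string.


LZ78 encoding steps:
Dictionary: {0: ''}
Step 1: w='' (idx 0), next='a' -> output (0, 'a'), add 'a' as idx 1
Step 2: w='' (idx 0), next='c' -> output (0, 'c'), add 'c' as idx 2
Step 3: w='c' (idx 2), next='c' -> output (2, 'c'), add 'cc' as idx 3
Step 4: w='a' (idx 1), next='c' -> output (1, 'c'), add 'ac' as idx 4
Step 5: w='a' (idx 1), next='a' -> output (1, 'a'), add 'aa' as idx 5


Encoded: [(0, 'a'), (0, 'c'), (2, 'c'), (1, 'c'), (1, 'a')]


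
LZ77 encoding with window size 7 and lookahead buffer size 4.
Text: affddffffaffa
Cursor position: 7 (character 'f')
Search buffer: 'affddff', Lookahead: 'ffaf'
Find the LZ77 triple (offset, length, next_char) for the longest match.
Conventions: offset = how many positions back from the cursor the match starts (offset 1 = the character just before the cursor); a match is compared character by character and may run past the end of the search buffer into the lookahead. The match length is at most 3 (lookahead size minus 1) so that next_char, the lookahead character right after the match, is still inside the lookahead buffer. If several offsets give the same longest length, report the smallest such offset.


Try each offset into the search buffer:
  offset=1 (pos 6, char 'f'): match length 2
  offset=2 (pos 5, char 'f'): match length 2
  offset=3 (pos 4, char 'd'): match length 0
  offset=4 (pos 3, char 'd'): match length 0
  offset=5 (pos 2, char 'f'): match length 1
  offset=6 (pos 1, char 'f'): match length 2
  offset=7 (pos 0, char 'a'): match length 0
Longest match has length 2, found at offsets 1, 2, 6; take the smallest, offset 1.
next_char = character at position 7 + 2 = 9 -> 'a'

Best match: offset=1, length=2 (matching 'ff' starting at position 6)
LZ77 triple: (1, 2, 'a')


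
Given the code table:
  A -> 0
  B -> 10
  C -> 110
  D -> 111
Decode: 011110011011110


Decoding:
0 -> A
111 -> D
10 -> B
0 -> A
110 -> C
111 -> D
10 -> B


Result: ADBACDB


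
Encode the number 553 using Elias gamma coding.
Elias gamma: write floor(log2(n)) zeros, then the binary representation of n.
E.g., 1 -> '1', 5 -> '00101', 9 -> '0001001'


num_bits = floor(log2(553)) + 1 = 10
leading_zeros = num_bits - 1 = 9
binary(553) = 1000101001

Elias gamma(553) = '000000000' + '1000101001' = 0000000001000101001 (19 bits)


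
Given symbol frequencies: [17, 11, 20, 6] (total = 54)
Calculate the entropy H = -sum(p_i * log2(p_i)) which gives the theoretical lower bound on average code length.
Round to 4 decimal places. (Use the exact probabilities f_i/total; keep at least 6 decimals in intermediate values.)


Per-symbol terms -p_i * log2(p_i) with p_i = f_i/54:
  p = 17/54 = 0.314815: log2(p) = -1.667425, -p*log2(p) = 0.524930
  p = 11/54 = 0.203704: log2(p) = -2.295456, -p*log2(p) = 0.467593
  p = 20/54 = 0.370370: log2(p) = -1.432959, -p*log2(p) = 0.530726
  p = 6/54 = 0.111111: log2(p) = -3.169925, -p*log2(p) = 0.352214
H = 0.524930 + 0.467593 + 0.530726 + 0.352214 = 1.875463

H = 1.8755 bits/symbol


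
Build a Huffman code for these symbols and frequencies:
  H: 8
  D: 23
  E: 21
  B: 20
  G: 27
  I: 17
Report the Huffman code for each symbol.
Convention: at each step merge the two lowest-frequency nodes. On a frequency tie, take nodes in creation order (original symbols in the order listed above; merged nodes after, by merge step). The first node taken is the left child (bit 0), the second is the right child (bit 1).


Huffman tree construction:
Step 1: Merge H(8) + I(17) = 25
Step 2: Merge B(20) + E(21) = 41
Step 3: Merge D(23) + (H+I)(25) = 48
Step 4: Merge G(27) + (B+E)(41) = 68
Step 5: Merge (D+(H+I))(48) + (G+(B+E))(68) = 116
Read each symbol's code off the tree from the root (left child = 0, right child = 1).

Codes:
  H: 010 (length 3)
  D: 00 (length 2)
  E: 111 (length 3)
  B: 110 (length 3)
  G: 10 (length 2)
  I: 011 (length 3)
Average code length: 298/116 = 2.5690 bits/symbol


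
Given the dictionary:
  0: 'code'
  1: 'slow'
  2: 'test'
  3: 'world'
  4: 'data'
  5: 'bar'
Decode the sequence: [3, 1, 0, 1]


Look up each index in the dictionary:
  3 -> 'world'
  1 -> 'slow'
  0 -> 'code'
  1 -> 'slow'

Decoded: "world slow code slow"


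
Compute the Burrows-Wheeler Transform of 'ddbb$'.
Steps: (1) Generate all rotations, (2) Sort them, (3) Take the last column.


Rotations (sorted):
  0: $ddbb -> last char: b
  1: b$ddb -> last char: b
  2: bb$dd -> last char: d
  3: dbb$d -> last char: d
  4: ddbb$ -> last char: $


BWT = bbdd$


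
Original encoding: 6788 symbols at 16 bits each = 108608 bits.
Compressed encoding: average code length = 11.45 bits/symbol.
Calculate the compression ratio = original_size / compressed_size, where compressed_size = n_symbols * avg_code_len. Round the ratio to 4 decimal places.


original_size = n_symbols * orig_bits = 6788 * 16 = 108608 bits
compressed_size = n_symbols * avg_code_len = 6788 * 11.45 = 77722.6 bits
ratio = original_size / compressed_size = 108608 / 77722.6 = 1.3974

Compression ratio = 1.3974


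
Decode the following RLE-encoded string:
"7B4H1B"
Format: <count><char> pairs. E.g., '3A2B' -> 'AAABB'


Expanding each <count><char> pair:
  7B -> 'BBBBBBB'
  4H -> 'HHHH'
  1B -> 'B'

Decoded = BBBBBBBHHHHB


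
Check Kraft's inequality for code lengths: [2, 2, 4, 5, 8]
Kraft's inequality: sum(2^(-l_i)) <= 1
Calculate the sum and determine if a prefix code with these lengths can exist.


Sum = 2^(-2) + 2^(-2) + 2^(-4) + 2^(-5) + 2^(-8)
    = 0.25 + 0.25 + 0.0625 + 0.03125 + 0.00390625
    = 153/256 = 0.59765625
Since 0.59765625 <= 1, Kraft's inequality IS satisfied.
A prefix code with these lengths CAN exist.

Kraft sum = 0.59765625. Satisfied.


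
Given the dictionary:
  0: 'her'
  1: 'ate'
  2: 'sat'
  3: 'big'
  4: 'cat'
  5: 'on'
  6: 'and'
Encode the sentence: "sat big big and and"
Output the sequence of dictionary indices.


Look up each word in the dictionary:
  'sat' -> 2
  'big' -> 3
  'big' -> 3
  'and' -> 6
  'and' -> 6

Encoded: [2, 3, 3, 6, 6]


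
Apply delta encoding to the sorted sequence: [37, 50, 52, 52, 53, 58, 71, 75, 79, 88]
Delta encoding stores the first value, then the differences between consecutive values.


First value: 37
Deltas:
  50 - 37 = 13
  52 - 50 = 2
  52 - 52 = 0
  53 - 52 = 1
  58 - 53 = 5
  71 - 58 = 13
  75 - 71 = 4
  79 - 75 = 4
  88 - 79 = 9


Delta encoded: [37, 13, 2, 0, 1, 5, 13, 4, 4, 9]


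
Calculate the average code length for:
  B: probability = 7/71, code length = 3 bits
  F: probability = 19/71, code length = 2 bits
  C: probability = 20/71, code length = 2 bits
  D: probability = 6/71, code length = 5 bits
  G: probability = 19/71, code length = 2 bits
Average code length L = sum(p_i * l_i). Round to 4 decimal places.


Weighted contributions p_i * l_i:
  B: (7/71) * 3 = 21/71
  F: (19/71) * 2 = 38/71
  C: (20/71) * 2 = 40/71
  D: (6/71) * 5 = 30/71
  G: (19/71) * 2 = 38/71
Sum = (21 + 38 + 40 + 30 + 38)/71 = 167/71

L = 167/71 = 2.3521 bits/symbol


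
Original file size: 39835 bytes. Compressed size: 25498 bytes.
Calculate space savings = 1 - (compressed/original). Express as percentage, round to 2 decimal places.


ratio = compressed/original = 25498/39835 = 0.64009
savings = 1 - ratio = 1 - 0.64009 = 0.35991
as a percentage: 0.35991 * 100 = 35.99%

Space savings = 1 - 25498/39835 = 35.99%


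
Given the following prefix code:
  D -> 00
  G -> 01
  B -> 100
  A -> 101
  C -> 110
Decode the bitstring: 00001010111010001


Decoding step by step:
Bits 00 -> D
Bits 00 -> D
Bits 101 -> A
Bits 01 -> G
Bits 110 -> C
Bits 100 -> B
Bits 01 -> G


Decoded message: DDAGCBG


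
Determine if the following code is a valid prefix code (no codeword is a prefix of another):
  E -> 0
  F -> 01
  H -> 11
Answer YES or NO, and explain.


Checking each pair (does one codeword prefix another?):
  E='0' vs F='01': prefix -- VIOLATION

NO -- this is NOT a valid prefix code. E (0) is a prefix of F (01).


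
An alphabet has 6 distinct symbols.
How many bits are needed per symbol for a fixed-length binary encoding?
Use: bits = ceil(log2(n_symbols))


log2(6) = 2.585
Bracket: 2^2 = 4 < 6 <= 2^3 = 8
So ceil(log2(6)) = 3

bits = ceil(log2(6)) = ceil(2.585) = 3 bits


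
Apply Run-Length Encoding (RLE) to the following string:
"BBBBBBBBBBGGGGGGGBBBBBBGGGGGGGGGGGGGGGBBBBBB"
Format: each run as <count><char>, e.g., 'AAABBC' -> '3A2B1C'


Scanning runs left to right:
  i=0: run of 'B' x 10 -> '10B'
  i=10: run of 'G' x 7 -> '7G'
  i=17: run of 'B' x 6 -> '6B'
  i=23: run of 'G' x 15 -> '15G'
  i=38: run of 'B' x 6 -> '6B'

RLE = 10B7G6B15G6B


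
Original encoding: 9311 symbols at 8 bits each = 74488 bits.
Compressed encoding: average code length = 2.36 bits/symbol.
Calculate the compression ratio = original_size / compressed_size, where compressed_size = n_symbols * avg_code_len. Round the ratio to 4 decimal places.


original_size = n_symbols * orig_bits = 9311 * 8 = 74488 bits
compressed_size = n_symbols * avg_code_len = 9311 * 2.36 = 21973.96 bits
ratio = original_size / compressed_size = 74488 / 21973.96 = 3.3898

Compression ratio = 3.3898


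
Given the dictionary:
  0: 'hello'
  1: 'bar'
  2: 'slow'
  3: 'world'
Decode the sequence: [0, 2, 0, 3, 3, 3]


Look up each index in the dictionary:
  0 -> 'hello'
  2 -> 'slow'
  0 -> 'hello'
  3 -> 'world'
  3 -> 'world'
  3 -> 'world'

Decoded: "hello slow hello world world world"


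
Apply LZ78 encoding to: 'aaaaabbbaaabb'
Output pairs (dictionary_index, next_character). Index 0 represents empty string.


LZ78 encoding steps:
Dictionary: {0: ''}
Step 1: w='' (idx 0), next='a' -> output (0, 'a'), add 'a' as idx 1
Step 2: w='a' (idx 1), next='a' -> output (1, 'a'), add 'aa' as idx 2
Step 3: w='aa' (idx 2), next='b' -> output (2, 'b'), add 'aab' as idx 3
Step 4: w='' (idx 0), next='b' -> output (0, 'b'), add 'b' as idx 4
Step 5: w='b' (idx 4), next='a' -> output (4, 'a'), add 'ba' as idx 5
Step 6: w='aab' (idx 3), next='b' -> output (3, 'b'), add 'aabb' as idx 6


Encoded: [(0, 'a'), (1, 'a'), (2, 'b'), (0, 'b'), (4, 'a'), (3, 'b')]


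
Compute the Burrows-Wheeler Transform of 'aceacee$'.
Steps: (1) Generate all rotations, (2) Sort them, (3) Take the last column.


Rotations (sorted):
  0: $aceacee -> last char: e
  1: aceacee$ -> last char: $
  2: acee$ace -> last char: e
  3: ceacee$a -> last char: a
  4: cee$acea -> last char: a
  5: e$aceace -> last char: e
  6: eacee$ac -> last char: c
  7: ee$aceac -> last char: c


BWT = e$eaaecc


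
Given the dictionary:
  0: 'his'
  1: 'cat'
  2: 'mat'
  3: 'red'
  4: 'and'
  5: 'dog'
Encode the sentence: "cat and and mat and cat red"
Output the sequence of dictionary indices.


Look up each word in the dictionary:
  'cat' -> 1
  'and' -> 4
  'and' -> 4
  'mat' -> 2
  'and' -> 4
  'cat' -> 1
  'red' -> 3

Encoded: [1, 4, 4, 2, 4, 1, 3]


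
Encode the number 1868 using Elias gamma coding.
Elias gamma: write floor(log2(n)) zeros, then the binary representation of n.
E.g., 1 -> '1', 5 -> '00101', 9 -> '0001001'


num_bits = floor(log2(1868)) + 1 = 11
leading_zeros = num_bits - 1 = 10
binary(1868) = 11101001100

Elias gamma(1868) = '0000000000' + '11101001100' = 000000000011101001100 (21 bits)


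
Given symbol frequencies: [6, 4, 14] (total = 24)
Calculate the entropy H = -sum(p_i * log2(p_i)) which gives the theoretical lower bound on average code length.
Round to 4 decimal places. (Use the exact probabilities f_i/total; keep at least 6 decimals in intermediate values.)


Per-symbol terms -p_i * log2(p_i) with p_i = f_i/24:
  p = 6/24 = 0.250000: log2(p) = -2.000000, -p*log2(p) = 0.500000
  p = 4/24 = 0.166667: log2(p) = -2.584963, -p*log2(p) = 0.430827
  p = 14/24 = 0.583333: log2(p) = -0.777608, -p*log2(p) = 0.453604
H = 0.500000 + 0.430827 + 0.453604 = 1.384431

H = 1.3844 bits/symbol


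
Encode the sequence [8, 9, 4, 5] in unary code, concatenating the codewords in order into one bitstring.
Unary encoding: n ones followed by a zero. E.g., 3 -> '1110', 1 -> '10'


Encode each number as n ones followed by a terminating 0:
  8 -> 111111110 (9 bits)
  9 -> 1111111110 (10 bits)
  4 -> 11110 (5 bits)
  5 -> 111110 (6 bits)
Total length = 9 + 10 + 5 + 6 = 30 bits.

Unary([8, 9, 4, 5]) = 111111110111111111011110111110 (30 bits)


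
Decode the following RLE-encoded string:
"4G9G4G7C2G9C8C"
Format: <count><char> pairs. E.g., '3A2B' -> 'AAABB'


Expanding each <count><char> pair:
  4G -> 'GGGG'
  9G -> 'GGGGGGGGG'
  4G -> 'GGGG'
  7C -> 'CCCCCCC'
  2G -> 'GG'
  9C -> 'CCCCCCCCC'
  8C -> 'CCCCCCCC'

Decoded = GGGGGGGGGGGGGGGGGCCCCCCCGGCCCCCCCCCCCCCCCCC


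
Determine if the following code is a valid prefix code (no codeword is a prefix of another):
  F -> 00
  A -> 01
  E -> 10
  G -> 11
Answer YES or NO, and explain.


Checking each pair (does one codeword prefix another?):
  F='00' vs A='01': no prefix
  F='00' vs E='10': no prefix
  F='00' vs G='11': no prefix
  A='01' vs F='00': no prefix
  A='01' vs E='10': no prefix
  A='01' vs G='11': no prefix
  E='10' vs F='00': no prefix
  E='10' vs A='01': no prefix
  E='10' vs G='11': no prefix
  G='11' vs F='00': no prefix
  G='11' vs A='01': no prefix
  G='11' vs E='10': no prefix
No violation found over all pairs.

YES -- this is a valid prefix code. No codeword is a prefix of any other codeword.


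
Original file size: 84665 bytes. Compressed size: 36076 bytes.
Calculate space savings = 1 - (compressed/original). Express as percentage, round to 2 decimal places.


ratio = compressed/original = 36076/84665 = 0.426103
savings = 1 - ratio = 1 - 0.426103 = 0.573897
as a percentage: 0.573897 * 100 = 57.39%

Space savings = 1 - 36076/84665 = 57.39%


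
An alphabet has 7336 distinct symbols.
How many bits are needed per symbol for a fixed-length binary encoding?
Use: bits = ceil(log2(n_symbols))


log2(7336) = 12.8408
Bracket: 2^12 = 4096 < 7336 <= 2^13 = 8192
So ceil(log2(7336)) = 13

bits = ceil(log2(7336)) = ceil(12.8408) = 13 bits


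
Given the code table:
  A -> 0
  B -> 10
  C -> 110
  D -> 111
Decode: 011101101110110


Decoding:
0 -> A
111 -> D
0 -> A
110 -> C
111 -> D
0 -> A
110 -> C


Result: ADACDAC


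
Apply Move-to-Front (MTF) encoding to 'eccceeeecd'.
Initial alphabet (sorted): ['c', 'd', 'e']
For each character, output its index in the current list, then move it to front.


MTF encoding:
'e': index 2 in ['c', 'd', 'e'] -> ['e', 'c', 'd']
'c': index 1 in ['e', 'c', 'd'] -> ['c', 'e', 'd']
'c': index 0 in ['c', 'e', 'd'] -> ['c', 'e', 'd']
'c': index 0 in ['c', 'e', 'd'] -> ['c', 'e', 'd']
'e': index 1 in ['c', 'e', 'd'] -> ['e', 'c', 'd']
'e': index 0 in ['e', 'c', 'd'] -> ['e', 'c', 'd']
'e': index 0 in ['e', 'c', 'd'] -> ['e', 'c', 'd']
'e': index 0 in ['e', 'c', 'd'] -> ['e', 'c', 'd']
'c': index 1 in ['e', 'c', 'd'] -> ['c', 'e', 'd']
'd': index 2 in ['c', 'e', 'd'] -> ['d', 'c', 'e']


Output: [2, 1, 0, 0, 1, 0, 0, 0, 1, 2]


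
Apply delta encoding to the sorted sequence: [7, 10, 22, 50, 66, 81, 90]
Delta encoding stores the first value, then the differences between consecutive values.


First value: 7
Deltas:
  10 - 7 = 3
  22 - 10 = 12
  50 - 22 = 28
  66 - 50 = 16
  81 - 66 = 15
  90 - 81 = 9


Delta encoded: [7, 3, 12, 28, 16, 15, 9]


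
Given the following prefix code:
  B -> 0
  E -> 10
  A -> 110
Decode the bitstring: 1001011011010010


Decoding step by step:
Bits 10 -> E
Bits 0 -> B
Bits 10 -> E
Bits 110 -> A
Bits 110 -> A
Bits 10 -> E
Bits 0 -> B
Bits 10 -> E


Decoded message: EBEAAEBE


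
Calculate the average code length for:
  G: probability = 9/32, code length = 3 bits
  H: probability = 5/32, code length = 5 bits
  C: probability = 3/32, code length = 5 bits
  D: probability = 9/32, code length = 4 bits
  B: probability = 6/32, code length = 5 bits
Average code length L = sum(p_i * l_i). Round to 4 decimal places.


Weighted contributions p_i * l_i:
  G: (9/32) * 3 = 27/32
  H: (5/32) * 5 = 25/32
  C: (3/32) * 5 = 15/32
  D: (9/32) * 4 = 36/32
  B: (6/32) * 5 = 30/32
Sum = (27 + 25 + 15 + 36 + 30)/32 = 133/32

L = 133/32 = 4.1563 bits/symbol


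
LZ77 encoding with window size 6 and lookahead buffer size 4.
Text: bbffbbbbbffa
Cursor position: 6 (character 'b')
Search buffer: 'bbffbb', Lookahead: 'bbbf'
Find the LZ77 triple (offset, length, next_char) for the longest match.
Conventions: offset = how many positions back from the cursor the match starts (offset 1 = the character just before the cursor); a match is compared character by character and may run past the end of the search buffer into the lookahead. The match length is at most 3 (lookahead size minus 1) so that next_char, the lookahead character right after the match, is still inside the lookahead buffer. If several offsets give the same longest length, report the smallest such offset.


Try each offset into the search buffer:
  offset=1 (pos 5, char 'b'): match length 3
  offset=2 (pos 4, char 'b'): match length 3
  offset=3 (pos 3, char 'f'): match length 0
  offset=4 (pos 2, char 'f'): match length 0
  offset=5 (pos 1, char 'b'): match length 1
  offset=6 (pos 0, char 'b'): match length 2
Longest match has length 3, found at offsets 1, 2; take the smallest, offset 1.
next_char = character at position 6 + 3 = 9 -> 'f'

Best match: offset=1, length=3 (matching 'bbb' starting at position 5)
LZ77 triple: (1, 3, 'f')


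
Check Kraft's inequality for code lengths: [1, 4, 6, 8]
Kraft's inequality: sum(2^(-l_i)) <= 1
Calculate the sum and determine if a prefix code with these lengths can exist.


Sum = 2^(-1) + 2^(-4) + 2^(-6) + 2^(-8)
    = 0.5 + 0.0625 + 0.015625 + 0.00390625
    = 149/256 = 0.58203125
Since 0.58203125 <= 1, Kraft's inequality IS satisfied.
A prefix code with these lengths CAN exist.

Kraft sum = 0.58203125. Satisfied.


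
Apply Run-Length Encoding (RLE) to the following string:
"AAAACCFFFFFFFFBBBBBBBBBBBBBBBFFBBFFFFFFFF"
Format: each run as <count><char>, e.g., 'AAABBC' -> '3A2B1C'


Scanning runs left to right:
  i=0: run of 'A' x 4 -> '4A'
  i=4: run of 'C' x 2 -> '2C'
  i=6: run of 'F' x 8 -> '8F'
  i=14: run of 'B' x 15 -> '15B'
  i=29: run of 'F' x 2 -> '2F'
  i=31: run of 'B' x 2 -> '2B'
  i=33: run of 'F' x 8 -> '8F'

RLE = 4A2C8F15B2F2B8F


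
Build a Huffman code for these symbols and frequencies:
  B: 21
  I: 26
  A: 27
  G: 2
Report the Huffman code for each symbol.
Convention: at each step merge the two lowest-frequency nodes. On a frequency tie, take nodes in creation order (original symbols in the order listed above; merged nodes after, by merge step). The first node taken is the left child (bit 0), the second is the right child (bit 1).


Huffman tree construction:
Step 1: Merge G(2) + B(21) = 23
Step 2: Merge (G+B)(23) + I(26) = 49
Step 3: Merge A(27) + ((G+B)+I)(49) = 76
Read each symbol's code off the tree from the root (left child = 0, right child = 1).

Codes:
  B: 101 (length 3)
  I: 11 (length 2)
  A: 0 (length 1)
  G: 100 (length 3)
Average code length: 148/76 = 1.9474 bits/symbol


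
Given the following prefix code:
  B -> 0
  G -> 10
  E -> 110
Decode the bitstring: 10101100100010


Decoding step by step:
Bits 10 -> G
Bits 10 -> G
Bits 110 -> E
Bits 0 -> B
Bits 10 -> G
Bits 0 -> B
Bits 0 -> B
Bits 10 -> G


Decoded message: GGEBGBBG


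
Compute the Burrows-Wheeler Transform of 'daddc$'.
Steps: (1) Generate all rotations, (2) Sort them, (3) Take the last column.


Rotations (sorted):
  0: $daddc -> last char: c
  1: addc$d -> last char: d
  2: c$dadd -> last char: d
  3: daddc$ -> last char: $
  4: dc$dad -> last char: d
  5: ddc$da -> last char: a


BWT = cdd$da


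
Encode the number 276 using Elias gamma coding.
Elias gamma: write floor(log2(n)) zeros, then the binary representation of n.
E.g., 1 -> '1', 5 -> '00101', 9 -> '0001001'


num_bits = floor(log2(276)) + 1 = 9
leading_zeros = num_bits - 1 = 8
binary(276) = 100010100

Elias gamma(276) = '00000000' + '100010100' = 00000000100010100 (17 bits)


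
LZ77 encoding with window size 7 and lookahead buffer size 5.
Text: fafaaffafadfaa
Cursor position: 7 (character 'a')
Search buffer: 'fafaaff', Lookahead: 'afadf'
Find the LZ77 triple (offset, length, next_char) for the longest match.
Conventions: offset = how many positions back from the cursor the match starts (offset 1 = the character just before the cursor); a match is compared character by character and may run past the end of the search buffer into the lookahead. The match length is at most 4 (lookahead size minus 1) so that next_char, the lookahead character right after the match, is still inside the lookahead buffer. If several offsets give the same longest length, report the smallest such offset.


Try each offset into the search buffer:
  offset=1 (pos 6, char 'f'): match length 0
  offset=2 (pos 5, char 'f'): match length 0
  offset=3 (pos 4, char 'a'): match length 2
  offset=4 (pos 3, char 'a'): match length 1
  offset=5 (pos 2, char 'f'): match length 0
  offset=6 (pos 1, char 'a'): match length 3
  offset=7 (pos 0, char 'f'): match length 0
Longest match has length 3 at offset 6.
next_char = character at position 7 + 3 = 10 -> 'd'

Best match: offset=6, length=3 (matching 'afa' starting at position 1)
LZ77 triple: (6, 3, 'd')


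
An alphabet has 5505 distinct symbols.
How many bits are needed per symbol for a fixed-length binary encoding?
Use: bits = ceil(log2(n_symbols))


log2(5505) = 12.4265
Bracket: 2^12 = 4096 < 5505 <= 2^13 = 8192
So ceil(log2(5505)) = 13

bits = ceil(log2(5505)) = ceil(12.4265) = 13 bits


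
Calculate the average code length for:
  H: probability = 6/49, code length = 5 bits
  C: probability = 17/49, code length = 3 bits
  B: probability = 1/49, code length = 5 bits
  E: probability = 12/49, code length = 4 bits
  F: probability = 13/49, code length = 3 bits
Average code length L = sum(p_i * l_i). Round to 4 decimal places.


Weighted contributions p_i * l_i:
  H: (6/49) * 5 = 30/49
  C: (17/49) * 3 = 51/49
  B: (1/49) * 5 = 5/49
  E: (12/49) * 4 = 48/49
  F: (13/49) * 3 = 39/49
Sum = (30 + 51 + 5 + 48 + 39)/49 = 173/49

L = 173/49 = 3.5306 bits/symbol


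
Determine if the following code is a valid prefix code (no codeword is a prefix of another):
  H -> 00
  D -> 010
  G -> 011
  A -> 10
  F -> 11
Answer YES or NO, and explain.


Checking each pair (does one codeword prefix another?):
  H='00' vs D='010': no prefix
  H='00' vs G='011': no prefix
  H='00' vs A='10': no prefix
  H='00' vs F='11': no prefix
  D='010' vs H='00': no prefix
  D='010' vs G='011': no prefix
  D='010' vs A='10': no prefix
  D='010' vs F='11': no prefix
  G='011' vs H='00': no prefix
  G='011' vs D='010': no prefix
  G='011' vs A='10': no prefix
  G='011' vs F='11': no prefix
  A='10' vs H='00': no prefix
  A='10' vs D='010': no prefix
  A='10' vs G='011': no prefix
  A='10' vs F='11': no prefix
  F='11' vs H='00': no prefix
  F='11' vs D='010': no prefix
  F='11' vs G='011': no prefix
  F='11' vs A='10': no prefix
No violation found over all pairs.

YES -- this is a valid prefix code. No codeword is a prefix of any other codeword.


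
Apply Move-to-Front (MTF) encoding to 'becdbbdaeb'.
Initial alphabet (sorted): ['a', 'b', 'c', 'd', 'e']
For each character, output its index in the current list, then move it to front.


MTF encoding:
'b': index 1 in ['a', 'b', 'c', 'd', 'e'] -> ['b', 'a', 'c', 'd', 'e']
'e': index 4 in ['b', 'a', 'c', 'd', 'e'] -> ['e', 'b', 'a', 'c', 'd']
'c': index 3 in ['e', 'b', 'a', 'c', 'd'] -> ['c', 'e', 'b', 'a', 'd']
'd': index 4 in ['c', 'e', 'b', 'a', 'd'] -> ['d', 'c', 'e', 'b', 'a']
'b': index 3 in ['d', 'c', 'e', 'b', 'a'] -> ['b', 'd', 'c', 'e', 'a']
'b': index 0 in ['b', 'd', 'c', 'e', 'a'] -> ['b', 'd', 'c', 'e', 'a']
'd': index 1 in ['b', 'd', 'c', 'e', 'a'] -> ['d', 'b', 'c', 'e', 'a']
'a': index 4 in ['d', 'b', 'c', 'e', 'a'] -> ['a', 'd', 'b', 'c', 'e']
'e': index 4 in ['a', 'd', 'b', 'c', 'e'] -> ['e', 'a', 'd', 'b', 'c']
'b': index 3 in ['e', 'a', 'd', 'b', 'c'] -> ['b', 'e', 'a', 'd', 'c']


Output: [1, 4, 3, 4, 3, 0, 1, 4, 4, 3]


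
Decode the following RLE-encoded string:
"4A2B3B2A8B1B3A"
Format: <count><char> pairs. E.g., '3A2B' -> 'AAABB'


Expanding each <count><char> pair:
  4A -> 'AAAA'
  2B -> 'BB'
  3B -> 'BBB'
  2A -> 'AA'
  8B -> 'BBBBBBBB'
  1B -> 'B'
  3A -> 'AAA'

Decoded = AAAABBBBBAABBBBBBBBBAAA


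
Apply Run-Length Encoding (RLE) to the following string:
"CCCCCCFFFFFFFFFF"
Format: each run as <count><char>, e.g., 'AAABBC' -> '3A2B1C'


Scanning runs left to right:
  i=0: run of 'C' x 6 -> '6C'
  i=6: run of 'F' x 10 -> '10F'

RLE = 6C10F


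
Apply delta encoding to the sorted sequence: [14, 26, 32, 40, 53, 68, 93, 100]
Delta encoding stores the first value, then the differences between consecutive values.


First value: 14
Deltas:
  26 - 14 = 12
  32 - 26 = 6
  40 - 32 = 8
  53 - 40 = 13
  68 - 53 = 15
  93 - 68 = 25
  100 - 93 = 7


Delta encoded: [14, 12, 6, 8, 13, 15, 25, 7]


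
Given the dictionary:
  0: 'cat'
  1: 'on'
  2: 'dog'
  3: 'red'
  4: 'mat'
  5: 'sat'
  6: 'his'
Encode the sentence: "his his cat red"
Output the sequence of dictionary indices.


Look up each word in the dictionary:
  'his' -> 6
  'his' -> 6
  'cat' -> 0
  'red' -> 3

Encoded: [6, 6, 0, 3]


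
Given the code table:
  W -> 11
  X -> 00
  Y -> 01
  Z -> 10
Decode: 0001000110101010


Decoding:
00 -> X
01 -> Y
00 -> X
01 -> Y
10 -> Z
10 -> Z
10 -> Z
10 -> Z


Result: XYXYZZZZ


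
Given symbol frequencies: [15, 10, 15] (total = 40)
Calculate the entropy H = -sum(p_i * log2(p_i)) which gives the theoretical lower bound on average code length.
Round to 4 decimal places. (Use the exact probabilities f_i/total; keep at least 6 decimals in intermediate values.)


Per-symbol terms -p_i * log2(p_i) with p_i = f_i/40:
  p = 15/40 = 0.375000: log2(p) = -1.415037, -p*log2(p) = 0.530639
  p = 10/40 = 0.250000: log2(p) = -2.000000, -p*log2(p) = 0.500000
  p = 15/40 = 0.375000: log2(p) = -1.415037, -p*log2(p) = 0.530639
H = 0.530639 + 0.500000 + 0.530639 = 1.561278

H = 1.5613 bits/symbol


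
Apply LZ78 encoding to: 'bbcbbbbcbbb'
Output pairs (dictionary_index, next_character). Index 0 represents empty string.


LZ78 encoding steps:
Dictionary: {0: ''}
Step 1: w='' (idx 0), next='b' -> output (0, 'b'), add 'b' as idx 1
Step 2: w='b' (idx 1), next='c' -> output (1, 'c'), add 'bc' as idx 2
Step 3: w='b' (idx 1), next='b' -> output (1, 'b'), add 'bb' as idx 3
Step 4: w='bb' (idx 3), next='c' -> output (3, 'c'), add 'bbc' as idx 4
Step 5: w='bb' (idx 3), next='b' -> output (3, 'b'), add 'bbb' as idx 5


Encoded: [(0, 'b'), (1, 'c'), (1, 'b'), (3, 'c'), (3, 'b')]


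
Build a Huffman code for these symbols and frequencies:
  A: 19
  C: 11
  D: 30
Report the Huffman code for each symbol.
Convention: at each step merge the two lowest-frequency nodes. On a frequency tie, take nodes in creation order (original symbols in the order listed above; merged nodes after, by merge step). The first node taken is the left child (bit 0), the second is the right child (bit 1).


Huffman tree construction:
Step 1: Merge C(11) + A(19) = 30
Step 2: Merge D(30) + (C+A)(30) = 60
Read each symbol's code off the tree from the root (left child = 0, right child = 1).

Codes:
  A: 11 (length 2)
  C: 10 (length 2)
  D: 0 (length 1)
Average code length: 90/60 = 1.5000 bits/symbol


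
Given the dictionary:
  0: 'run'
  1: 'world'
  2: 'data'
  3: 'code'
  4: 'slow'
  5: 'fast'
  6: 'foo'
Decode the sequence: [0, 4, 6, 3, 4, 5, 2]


Look up each index in the dictionary:
  0 -> 'run'
  4 -> 'slow'
  6 -> 'foo'
  3 -> 'code'
  4 -> 'slow'
  5 -> 'fast'
  2 -> 'data'

Decoded: "run slow foo code slow fast data"


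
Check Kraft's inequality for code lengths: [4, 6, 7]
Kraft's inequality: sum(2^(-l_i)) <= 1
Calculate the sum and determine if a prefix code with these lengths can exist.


Sum = 2^(-4) + 2^(-6) + 2^(-7)
    = 0.0625 + 0.015625 + 0.0078125
    = 11/128 = 0.0859375
Since 0.0859375 <= 1, Kraft's inequality IS satisfied.
A prefix code with these lengths CAN exist.

Kraft sum = 0.0859375. Satisfied.


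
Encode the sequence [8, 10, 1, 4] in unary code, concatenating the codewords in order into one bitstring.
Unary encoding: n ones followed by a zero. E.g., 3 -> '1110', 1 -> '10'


Encode each number as n ones followed by a terminating 0:
  8 -> 111111110 (9 bits)
  10 -> 11111111110 (11 bits)
  1 -> 10 (2 bits)
  4 -> 11110 (5 bits)
Total length = 9 + 11 + 2 + 5 = 27 bits.

Unary([8, 10, 1, 4]) = 111111110111111111101011110 (27 bits)


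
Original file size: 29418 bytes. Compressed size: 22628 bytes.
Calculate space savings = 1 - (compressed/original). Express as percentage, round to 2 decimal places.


ratio = compressed/original = 22628/29418 = 0.769189
savings = 1 - ratio = 1 - 0.769189 = 0.230811
as a percentage: 0.230811 * 100 = 23.08%

Space savings = 1 - 22628/29418 = 23.08%


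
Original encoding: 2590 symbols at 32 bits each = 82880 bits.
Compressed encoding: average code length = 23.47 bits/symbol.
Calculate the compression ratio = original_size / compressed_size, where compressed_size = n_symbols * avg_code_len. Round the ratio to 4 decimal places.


original_size = n_symbols * orig_bits = 2590 * 32 = 82880 bits
compressed_size = n_symbols * avg_code_len = 2590 * 23.47 = 60787.3 bits
ratio = original_size / compressed_size = 82880 / 60787.3 = 1.3634

Compression ratio = 1.3634


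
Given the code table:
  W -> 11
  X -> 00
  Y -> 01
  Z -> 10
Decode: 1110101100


Decoding:
11 -> W
10 -> Z
10 -> Z
11 -> W
00 -> X


Result: WZZWX


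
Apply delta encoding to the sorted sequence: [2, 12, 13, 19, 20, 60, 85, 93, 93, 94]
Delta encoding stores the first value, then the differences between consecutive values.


First value: 2
Deltas:
  12 - 2 = 10
  13 - 12 = 1
  19 - 13 = 6
  20 - 19 = 1
  60 - 20 = 40
  85 - 60 = 25
  93 - 85 = 8
  93 - 93 = 0
  94 - 93 = 1


Delta encoded: [2, 10, 1, 6, 1, 40, 25, 8, 0, 1]


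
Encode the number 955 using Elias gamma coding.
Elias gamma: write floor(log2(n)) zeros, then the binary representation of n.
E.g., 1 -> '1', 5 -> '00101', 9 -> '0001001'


num_bits = floor(log2(955)) + 1 = 10
leading_zeros = num_bits - 1 = 9
binary(955) = 1110111011

Elias gamma(955) = '000000000' + '1110111011' = 0000000001110111011 (19 bits)


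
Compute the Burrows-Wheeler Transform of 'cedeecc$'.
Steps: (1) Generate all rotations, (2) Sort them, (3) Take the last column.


Rotations (sorted):
  0: $cedeecc -> last char: c
  1: c$cedeec -> last char: c
  2: cc$cedee -> last char: e
  3: cedeecc$ -> last char: $
  4: deecc$ce -> last char: e
  5: ecc$cede -> last char: e
  6: edeecc$c -> last char: c
  7: eecc$ced -> last char: d


BWT = cce$eecd


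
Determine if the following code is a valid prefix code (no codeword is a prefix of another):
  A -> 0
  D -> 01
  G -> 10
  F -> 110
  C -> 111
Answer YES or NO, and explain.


Checking each pair (does one codeword prefix another?):
  A='0' vs D='01': prefix -- VIOLATION

NO -- this is NOT a valid prefix code. A (0) is a prefix of D (01).


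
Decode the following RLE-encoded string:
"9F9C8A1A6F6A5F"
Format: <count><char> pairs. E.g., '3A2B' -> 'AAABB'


Expanding each <count><char> pair:
  9F -> 'FFFFFFFFF'
  9C -> 'CCCCCCCCC'
  8A -> 'AAAAAAAA'
  1A -> 'A'
  6F -> 'FFFFFF'
  6A -> 'AAAAAA'
  5F -> 'FFFFF'

Decoded = FFFFFFFFFCCCCCCCCCAAAAAAAAAFFFFFFAAAAAAFFFFF


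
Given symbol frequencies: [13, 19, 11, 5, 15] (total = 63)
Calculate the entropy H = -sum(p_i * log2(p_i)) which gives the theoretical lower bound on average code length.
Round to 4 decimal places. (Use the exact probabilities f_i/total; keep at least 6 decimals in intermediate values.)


Per-symbol terms -p_i * log2(p_i) with p_i = f_i/63:
  p = 13/63 = 0.206349: log2(p) = -2.276840, -p*log2(p) = 0.469824
  p = 19/63 = 0.301587: log2(p) = -1.729352, -p*log2(p) = 0.521551
  p = 11/63 = 0.174603: log2(p) = -2.517848, -p*log2(p) = 0.439624
  p = 5/63 = 0.079365: log2(p) = -3.655352, -p*log2(p) = 0.290107
  p = 15/63 = 0.238095: log2(p) = -2.070389, -p*log2(p) = 0.492950
H = 0.469824 + 0.521551 + 0.439624 + 0.290107 + 0.492950 = 2.214056

H = 2.2141 bits/symbol


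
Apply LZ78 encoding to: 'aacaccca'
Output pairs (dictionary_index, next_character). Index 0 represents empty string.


LZ78 encoding steps:
Dictionary: {0: ''}
Step 1: w='' (idx 0), next='a' -> output (0, 'a'), add 'a' as idx 1
Step 2: w='a' (idx 1), next='c' -> output (1, 'c'), add 'ac' as idx 2
Step 3: w='ac' (idx 2), next='c' -> output (2, 'c'), add 'acc' as idx 3
Step 4: w='' (idx 0), next='c' -> output (0, 'c'), add 'c' as idx 4
Step 5: w='a' (idx 1), end of input -> output (1, '')


Encoded: [(0, 'a'), (1, 'c'), (2, 'c'), (0, 'c'), (1, '')]


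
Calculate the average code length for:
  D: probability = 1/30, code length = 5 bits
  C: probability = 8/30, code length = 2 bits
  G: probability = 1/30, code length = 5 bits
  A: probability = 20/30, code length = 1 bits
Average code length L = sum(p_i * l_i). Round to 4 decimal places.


Weighted contributions p_i * l_i:
  D: (1/30) * 5 = 5/30
  C: (8/30) * 2 = 16/30
  G: (1/30) * 5 = 5/30
  A: (20/30) * 1 = 20/30
Sum = (5 + 16 + 5 + 20)/30 = 46/30

L = 46/30 = 1.5333 bits/symbol


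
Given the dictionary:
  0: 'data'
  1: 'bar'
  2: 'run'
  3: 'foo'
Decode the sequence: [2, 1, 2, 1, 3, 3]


Look up each index in the dictionary:
  2 -> 'run'
  1 -> 'bar'
  2 -> 'run'
  1 -> 'bar'
  3 -> 'foo'
  3 -> 'foo'

Decoded: "run bar run bar foo foo"


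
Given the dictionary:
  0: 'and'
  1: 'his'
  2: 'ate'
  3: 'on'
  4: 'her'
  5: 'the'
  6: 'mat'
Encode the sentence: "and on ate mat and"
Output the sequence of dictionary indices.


Look up each word in the dictionary:
  'and' -> 0
  'on' -> 3
  'ate' -> 2
  'mat' -> 6
  'and' -> 0

Encoded: [0, 3, 2, 6, 0]


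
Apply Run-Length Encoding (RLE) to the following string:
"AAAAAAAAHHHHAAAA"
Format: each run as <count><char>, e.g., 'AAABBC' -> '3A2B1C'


Scanning runs left to right:
  i=0: run of 'A' x 8 -> '8A'
  i=8: run of 'H' x 4 -> '4H'
  i=12: run of 'A' x 4 -> '4A'

RLE = 8A4H4A


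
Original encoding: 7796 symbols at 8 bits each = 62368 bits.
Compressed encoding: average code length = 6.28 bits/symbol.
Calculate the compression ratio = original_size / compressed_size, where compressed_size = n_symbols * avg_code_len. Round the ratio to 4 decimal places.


original_size = n_symbols * orig_bits = 7796 * 8 = 62368 bits
compressed_size = n_symbols * avg_code_len = 7796 * 6.28 = 48958.88 bits
ratio = original_size / compressed_size = 62368 / 48958.88 = 1.2739

Compression ratio = 1.2739


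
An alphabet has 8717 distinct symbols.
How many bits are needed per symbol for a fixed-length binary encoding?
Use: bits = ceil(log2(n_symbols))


log2(8717) = 13.0896
Bracket: 2^13 = 8192 < 8717 <= 2^14 = 16384
So ceil(log2(8717)) = 14

bits = ceil(log2(8717)) = ceil(13.0896) = 14 bits


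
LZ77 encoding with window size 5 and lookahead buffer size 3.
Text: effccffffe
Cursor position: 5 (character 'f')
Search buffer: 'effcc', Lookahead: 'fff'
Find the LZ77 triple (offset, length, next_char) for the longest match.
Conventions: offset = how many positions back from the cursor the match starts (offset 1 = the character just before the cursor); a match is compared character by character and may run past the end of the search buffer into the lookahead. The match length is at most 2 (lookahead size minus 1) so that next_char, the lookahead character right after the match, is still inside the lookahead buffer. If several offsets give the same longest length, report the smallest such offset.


Try each offset into the search buffer:
  offset=1 (pos 4, char 'c'): match length 0
  offset=2 (pos 3, char 'c'): match length 0
  offset=3 (pos 2, char 'f'): match length 1
  offset=4 (pos 1, char 'f'): match length 2
  offset=5 (pos 0, char 'e'): match length 0
Longest match has length 2 at offset 4.
next_char = character at position 5 + 2 = 7 -> 'f'

Best match: offset=4, length=2 (matching 'ff' starting at position 1)
LZ77 triple: (4, 2, 'f')


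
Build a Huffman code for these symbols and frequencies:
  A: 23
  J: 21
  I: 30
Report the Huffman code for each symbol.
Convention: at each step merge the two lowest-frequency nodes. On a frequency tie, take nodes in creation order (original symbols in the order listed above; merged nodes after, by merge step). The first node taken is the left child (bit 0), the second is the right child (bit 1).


Huffman tree construction:
Step 1: Merge J(21) + A(23) = 44
Step 2: Merge I(30) + (J+A)(44) = 74
Read each symbol's code off the tree from the root (left child = 0, right child = 1).

Codes:
  A: 11 (length 2)
  J: 10 (length 2)
  I: 0 (length 1)
Average code length: 118/74 = 1.5946 bits/symbol


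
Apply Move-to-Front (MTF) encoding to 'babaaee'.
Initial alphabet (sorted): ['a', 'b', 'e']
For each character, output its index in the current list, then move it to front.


MTF encoding:
'b': index 1 in ['a', 'b', 'e'] -> ['b', 'a', 'e']
'a': index 1 in ['b', 'a', 'e'] -> ['a', 'b', 'e']
'b': index 1 in ['a', 'b', 'e'] -> ['b', 'a', 'e']
'a': index 1 in ['b', 'a', 'e'] -> ['a', 'b', 'e']
'a': index 0 in ['a', 'b', 'e'] -> ['a', 'b', 'e']
'e': index 2 in ['a', 'b', 'e'] -> ['e', 'a', 'b']
'e': index 0 in ['e', 'a', 'b'] -> ['e', 'a', 'b']


Output: [1, 1, 1, 1, 0, 2, 0]


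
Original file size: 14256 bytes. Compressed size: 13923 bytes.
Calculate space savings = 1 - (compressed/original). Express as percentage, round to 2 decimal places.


ratio = compressed/original = 13923/14256 = 0.976641
savings = 1 - ratio = 1 - 0.976641 = 0.023359
as a percentage: 0.023359 * 100 = 2.34%

Space savings = 1 - 13923/14256 = 2.34%


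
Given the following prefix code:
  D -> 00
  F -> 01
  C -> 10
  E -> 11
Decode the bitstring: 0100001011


Decoding step by step:
Bits 01 -> F
Bits 00 -> D
Bits 00 -> D
Bits 10 -> C
Bits 11 -> E


Decoded message: FDDCE


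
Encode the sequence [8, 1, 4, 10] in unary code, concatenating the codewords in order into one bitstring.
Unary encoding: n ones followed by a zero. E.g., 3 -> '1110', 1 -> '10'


Encode each number as n ones followed by a terminating 0:
  8 -> 111111110 (9 bits)
  1 -> 10 (2 bits)
  4 -> 11110 (5 bits)
  10 -> 11111111110 (11 bits)
Total length = 9 + 2 + 5 + 11 = 27 bits.

Unary([8, 1, 4, 10]) = 111111110101111011111111110 (27 bits)


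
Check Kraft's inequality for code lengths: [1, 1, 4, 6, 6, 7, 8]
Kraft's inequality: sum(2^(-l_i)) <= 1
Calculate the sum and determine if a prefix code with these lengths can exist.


Sum = 2^(-1) + 2^(-1) + 2^(-4) + 2^(-6) + 2^(-6) + 2^(-7) + 2^(-8)
    = 0.5 + 0.5 + 0.0625 + 0.015625 + 0.015625 + 0.0078125 + 0.00390625
    = 283/256 = 1.10546875
Since 1.10546875 > 1, Kraft's inequality is NOT satisfied.
A prefix code with these lengths CANNOT exist.

Kraft sum = 1.10546875. Not satisfied.


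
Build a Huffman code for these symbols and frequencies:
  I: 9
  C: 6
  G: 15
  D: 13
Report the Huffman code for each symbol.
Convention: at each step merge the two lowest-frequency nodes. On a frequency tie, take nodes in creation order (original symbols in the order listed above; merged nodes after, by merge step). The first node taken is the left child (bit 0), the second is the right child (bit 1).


Huffman tree construction:
Step 1: Merge C(6) + I(9) = 15
Step 2: Merge D(13) + G(15) = 28
Step 3: Merge (C+I)(15) + (D+G)(28) = 43
Read each symbol's code off the tree from the root (left child = 0, right child = 1).

Codes:
  I: 01 (length 2)
  C: 00 (length 2)
  G: 11 (length 2)
  D: 10 (length 2)
Average code length: 86/43 = 2.0000 bits/symbol
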